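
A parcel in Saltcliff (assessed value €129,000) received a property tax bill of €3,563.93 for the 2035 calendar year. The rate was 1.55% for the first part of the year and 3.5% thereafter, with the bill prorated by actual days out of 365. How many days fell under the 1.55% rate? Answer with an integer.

Let d = days at the first rate; then 365 − d days at the second rate.
€129,000 × [1.55%·d + 3.5%·(365−d)] / 365 = €3,563.93
Solving gives d = 138, so the new rate took effect on May 19, 2035.

138 days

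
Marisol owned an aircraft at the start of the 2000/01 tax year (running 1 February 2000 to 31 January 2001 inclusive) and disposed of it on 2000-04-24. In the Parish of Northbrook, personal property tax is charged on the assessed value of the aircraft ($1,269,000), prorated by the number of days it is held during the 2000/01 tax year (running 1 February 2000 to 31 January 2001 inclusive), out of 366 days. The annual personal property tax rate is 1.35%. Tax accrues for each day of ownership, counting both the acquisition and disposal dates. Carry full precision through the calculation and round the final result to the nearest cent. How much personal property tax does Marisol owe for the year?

$3,931.82

Days held (2000-02-01 to 2000-04-24): 84 out of 366
Tax = $1,269,000 × 1.35% × 84/366 = $3,931.8197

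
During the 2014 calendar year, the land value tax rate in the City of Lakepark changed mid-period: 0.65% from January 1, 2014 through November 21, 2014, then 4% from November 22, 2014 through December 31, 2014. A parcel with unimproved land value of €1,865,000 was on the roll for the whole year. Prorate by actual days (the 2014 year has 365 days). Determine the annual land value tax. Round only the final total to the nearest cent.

January 1 – November 21, 2014: 325 days at 0.65% → €1,865,000 × 0.65% × 325/365 = €10,794.0068
November 22 – December 31, 2014: 40 days at 4% → €1,865,000 × 4% × 40/365 = €8,175.3425
Total = €18,969.3493

€18,969.35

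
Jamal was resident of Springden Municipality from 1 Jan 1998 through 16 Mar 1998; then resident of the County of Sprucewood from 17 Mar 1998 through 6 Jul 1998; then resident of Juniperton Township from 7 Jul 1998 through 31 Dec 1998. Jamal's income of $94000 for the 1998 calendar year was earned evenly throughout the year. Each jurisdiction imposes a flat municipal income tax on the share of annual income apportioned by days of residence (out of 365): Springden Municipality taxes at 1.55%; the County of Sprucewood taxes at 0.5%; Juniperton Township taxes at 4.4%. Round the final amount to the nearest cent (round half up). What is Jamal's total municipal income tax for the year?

Springden Municipality, 1 Jan – 16 Mar 1998: 75 days → $94000 × 1.55% × 75/365 = $299.3836
The County of Sprucewood, 17 Mar – 6 Jul 1998: 112 days → $94000 × 0.5% × 112/365 = $144.2192
Juniperton Township, 7 Jul – 31 Dec 1998: 178 days → $94000 × 4.4% × 178/365 = $2017.0082
Total = $2460.6110

$2460.61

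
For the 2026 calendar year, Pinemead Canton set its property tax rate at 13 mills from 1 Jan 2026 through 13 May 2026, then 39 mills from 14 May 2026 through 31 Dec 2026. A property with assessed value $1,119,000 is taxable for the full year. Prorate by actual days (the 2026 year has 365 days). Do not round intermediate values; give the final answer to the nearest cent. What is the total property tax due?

$33,039.62

1 Jan – 13 May 2026: 133 days at 13 mills → $1,119,000 × 1.3% × 133/365 = $5,300.6877
14 May – 31 Dec 2026: 232 days at 39 mills → $1,119,000 × 3.9% × 232/365 = $27,738.9370
Total = $33,039.6247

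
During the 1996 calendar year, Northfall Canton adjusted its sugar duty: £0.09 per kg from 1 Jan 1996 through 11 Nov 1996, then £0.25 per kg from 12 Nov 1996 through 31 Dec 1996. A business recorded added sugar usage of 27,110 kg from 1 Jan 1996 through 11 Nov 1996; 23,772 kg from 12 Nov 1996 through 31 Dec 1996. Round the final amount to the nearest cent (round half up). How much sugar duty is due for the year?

£8,382.90

1 Jan – 11 Nov 1996: 27,110 kg at £0.09/kg → £2,439.90
12 Nov – 31 Dec 1996: 23,772 kg at £0.25/kg → £5,943.00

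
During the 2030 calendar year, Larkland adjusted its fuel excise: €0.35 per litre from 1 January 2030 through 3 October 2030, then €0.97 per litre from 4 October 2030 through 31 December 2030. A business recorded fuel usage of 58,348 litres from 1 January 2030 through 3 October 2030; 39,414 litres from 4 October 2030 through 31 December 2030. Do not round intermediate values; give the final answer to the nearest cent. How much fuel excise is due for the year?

€58653.38

1 January – 3 October 2030: 58,348 litres at €0.35/litre → €20421.80
4 October – 31 December 2030: 39,414 litres at €0.97/litre → €38231.58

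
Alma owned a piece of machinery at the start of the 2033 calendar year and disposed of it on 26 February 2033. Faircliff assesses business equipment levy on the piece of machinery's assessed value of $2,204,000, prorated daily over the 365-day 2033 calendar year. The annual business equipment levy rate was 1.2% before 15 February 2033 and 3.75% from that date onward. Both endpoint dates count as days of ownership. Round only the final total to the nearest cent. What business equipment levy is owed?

1 January – 14 February 2033: 45 days at 1.2% → $2,204,000 × 1.2% × 45/365 = $3,260.7123
15 February – 26 February 2033: 12 days at 3.75% → $2,204,000 × 3.75% × 12/365 = $2,717.2603
Total = $5,977.9726

$5,977.97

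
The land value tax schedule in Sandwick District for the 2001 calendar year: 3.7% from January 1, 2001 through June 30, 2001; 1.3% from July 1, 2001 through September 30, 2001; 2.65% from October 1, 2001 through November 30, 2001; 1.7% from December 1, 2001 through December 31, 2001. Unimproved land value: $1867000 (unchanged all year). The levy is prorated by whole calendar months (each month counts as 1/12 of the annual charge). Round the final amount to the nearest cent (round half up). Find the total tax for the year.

$51498.08

January 1 – June 30, 2001: 6 months at 3.7% → $1867000 × 3.7% × 6/12 = $34539.5000
July 1 – September 30, 2001: 3 months at 1.3% → $1867000 × 1.3% × 3/12 = $6067.7500
October 1 – November 30, 2001: 2 months at 2.65% → $1867000 × 2.65% × 2/12 = $8245.9167
December 1 – December 31, 2001: 1 month at 1.7% → $1867000 × 1.7% × 1/12 = $2644.9167
Total = $51498.0833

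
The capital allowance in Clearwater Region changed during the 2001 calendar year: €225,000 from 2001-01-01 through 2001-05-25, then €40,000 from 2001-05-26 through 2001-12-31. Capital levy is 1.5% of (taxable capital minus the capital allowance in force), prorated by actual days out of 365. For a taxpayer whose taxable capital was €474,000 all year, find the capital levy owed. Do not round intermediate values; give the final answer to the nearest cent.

2001-01-01 to 2001-05-25: 145 days, exemption €225,000 → (€474,000 − €225,000) × 1.5% × 145/365 = €1,483.7671
2001-05-26 to 2001-12-31: 220 days, exemption €40,000 → (€474,000 − €40,000) × 1.5% × 220/365 = €3,923.8356
Total = €5,407.6027

€5,407.60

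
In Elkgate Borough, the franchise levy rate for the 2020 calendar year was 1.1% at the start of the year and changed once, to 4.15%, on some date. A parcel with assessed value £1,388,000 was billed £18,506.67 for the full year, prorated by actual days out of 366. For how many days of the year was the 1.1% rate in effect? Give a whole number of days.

338 days

Let d = days at the first rate; then 366 − d days at the second rate.
£1,388,000 × [1.1%·d + 4.15%·(366−d)] / 366 = £18,506.67
Solving gives d = 338, so the new rate took effect on December 4, 2020.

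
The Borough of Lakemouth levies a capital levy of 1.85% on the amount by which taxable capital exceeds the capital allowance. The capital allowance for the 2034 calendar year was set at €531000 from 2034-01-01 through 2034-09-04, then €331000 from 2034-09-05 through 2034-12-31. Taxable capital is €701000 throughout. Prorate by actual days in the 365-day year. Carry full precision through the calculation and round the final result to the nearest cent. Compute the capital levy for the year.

€4341.16

2034-01-01 to 2034-09-04: 247 days, exemption €531000 → (€701000 − €531000) × 1.85% × 247/365 = €2128.2603
2034-09-05 to 2034-12-31: 118 days, exemption €331000 → (€701000 − €331000) × 1.85% × 118/365 = €2212.9041
Total = €4341.1644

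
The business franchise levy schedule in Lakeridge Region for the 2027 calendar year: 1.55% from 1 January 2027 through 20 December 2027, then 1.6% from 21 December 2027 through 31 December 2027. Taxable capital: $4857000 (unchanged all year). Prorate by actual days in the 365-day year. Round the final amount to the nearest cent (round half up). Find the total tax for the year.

1 January – 20 December 2027: 354 days at 1.55% → $4857000 × 1.55% × 354/365 = $73014.6822
21 December – 31 December 2027: 11 days at 1.6% → $4857000 × 1.6% × 11/365 = $2342.0055
Total = $75356.6877

$75356.69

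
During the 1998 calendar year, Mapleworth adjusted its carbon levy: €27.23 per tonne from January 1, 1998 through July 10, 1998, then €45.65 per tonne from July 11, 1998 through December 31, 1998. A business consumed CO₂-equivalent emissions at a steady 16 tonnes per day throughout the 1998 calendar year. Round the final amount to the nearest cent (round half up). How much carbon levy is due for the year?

€210,304.48

January 1 – July 10, 1998: 191 days × 16 tonnes/day = 3,056 tonnes at €27.23/tonne → €83,214.88
July 11 – December 31, 1998: 174 days × 16 tonnes/day = 2,784 tonnes at €45.65/tonne → €127,089.60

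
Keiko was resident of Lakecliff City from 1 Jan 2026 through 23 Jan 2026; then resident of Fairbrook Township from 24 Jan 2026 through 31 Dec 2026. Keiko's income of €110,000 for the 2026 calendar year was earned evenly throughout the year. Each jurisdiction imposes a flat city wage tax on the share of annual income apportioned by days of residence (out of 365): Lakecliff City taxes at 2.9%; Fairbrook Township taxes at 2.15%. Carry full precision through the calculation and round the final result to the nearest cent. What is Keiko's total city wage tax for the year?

Lakecliff City, 1 Jan – 23 Jan 2026: 23 days → €110,000 × 2.9% × 23/365 = €201.0137
Fairbrook Township, 24 Jan – 31 Dec 2026: 342 days → €110,000 × 2.15% × 342/365 = €2,215.9726
Total = €2,416.9863

€2,416.99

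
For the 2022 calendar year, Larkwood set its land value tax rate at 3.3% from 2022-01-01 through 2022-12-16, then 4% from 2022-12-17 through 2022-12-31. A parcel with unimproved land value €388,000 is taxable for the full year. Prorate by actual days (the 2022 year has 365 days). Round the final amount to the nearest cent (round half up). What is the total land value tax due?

2022-01-01 to 2022-12-16: 350 days at 3.3% → €388,000 × 3.3% × 350/365 = €12,277.8082
2022-12-17 to 2022-12-31: 15 days at 4% → €388,000 × 4% × 15/365 = €637.8082
Total = €12,915.6164

€12,915.62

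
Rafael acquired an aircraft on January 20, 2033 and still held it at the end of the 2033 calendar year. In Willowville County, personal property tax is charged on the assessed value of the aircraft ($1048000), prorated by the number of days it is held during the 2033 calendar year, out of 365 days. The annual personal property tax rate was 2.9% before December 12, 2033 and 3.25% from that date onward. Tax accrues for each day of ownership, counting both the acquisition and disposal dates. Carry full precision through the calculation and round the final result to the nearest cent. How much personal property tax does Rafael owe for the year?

January 20 – December 11, 2033: 326 days at 2.9% → $1048000 × 2.9% × 326/365 = $27144.6356
December 12 – December 31, 2033: 20 days at 3.25% → $1048000 × 3.25% × 20/365 = $1866.3014
Total = $29010.9370

$29010.94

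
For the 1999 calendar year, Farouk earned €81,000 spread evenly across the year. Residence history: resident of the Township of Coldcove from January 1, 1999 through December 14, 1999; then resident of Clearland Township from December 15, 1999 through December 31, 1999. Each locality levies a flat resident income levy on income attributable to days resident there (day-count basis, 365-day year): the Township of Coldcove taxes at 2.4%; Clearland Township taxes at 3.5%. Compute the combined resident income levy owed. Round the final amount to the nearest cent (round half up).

€1,985.50

The Township of Coldcove, January 1 – December 14, 1999: 348 days → €81,000 × 2.4% × 348/365 = €1,853.4575
Clearland Township, December 15 – December 31, 1999: 17 days → €81,000 × 3.5% × 17/365 = €132.0411
Total = €1,985.4986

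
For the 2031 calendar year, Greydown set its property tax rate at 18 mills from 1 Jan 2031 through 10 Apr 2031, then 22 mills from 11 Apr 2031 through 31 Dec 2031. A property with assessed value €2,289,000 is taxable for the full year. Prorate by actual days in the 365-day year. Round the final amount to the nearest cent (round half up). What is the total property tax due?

1 Jan – 10 Apr 2031: 100 days at 18 mills → €2,289,000 × 1.8% × 100/365 = €11,288.2192
11 Apr – 31 Dec 2031: 265 days at 22 mills → €2,289,000 × 2.2% × 265/365 = €36,561.2877
Total = €47,849.5068

€47,849.51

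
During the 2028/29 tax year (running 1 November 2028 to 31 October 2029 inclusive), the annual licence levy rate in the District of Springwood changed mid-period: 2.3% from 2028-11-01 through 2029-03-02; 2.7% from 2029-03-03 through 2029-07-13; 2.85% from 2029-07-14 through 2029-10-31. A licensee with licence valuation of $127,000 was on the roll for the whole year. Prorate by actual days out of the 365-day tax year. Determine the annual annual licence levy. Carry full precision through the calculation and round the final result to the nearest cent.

2028-11-01 to 2029-03-02: 122 days at 2.3% → $127,000 × 2.3% × 122/365 = $976.3342
2029-03-03 to 2029-07-13: 133 days at 2.7% → $127,000 × 2.7% × 133/365 = $1,249.4712
2029-07-14 to 2029-10-31: 110 days at 2.85% → $127,000 × 2.85% × 110/365 = $1,090.8082
Total = $3,316.6137

$3,316.61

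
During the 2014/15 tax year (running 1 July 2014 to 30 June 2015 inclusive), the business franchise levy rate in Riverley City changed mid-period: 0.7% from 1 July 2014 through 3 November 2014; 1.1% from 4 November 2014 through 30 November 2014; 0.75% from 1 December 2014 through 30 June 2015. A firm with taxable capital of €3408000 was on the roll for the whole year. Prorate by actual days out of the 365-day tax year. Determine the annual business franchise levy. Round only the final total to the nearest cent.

1 July – 3 November 2014: 126 days at 0.7% → €3408000 × 0.7% × 126/365 = €8235.2219
4 November – 30 November 2014: 27 days at 1.1% → €3408000 × 1.1% × 27/365 = €2773.0849
1 December 2014 – 30 June 2015: 212 days at 0.75% → €3408000 × 0.75% × 212/365 = €14845.8082
Total = €25854.1151

€25854.12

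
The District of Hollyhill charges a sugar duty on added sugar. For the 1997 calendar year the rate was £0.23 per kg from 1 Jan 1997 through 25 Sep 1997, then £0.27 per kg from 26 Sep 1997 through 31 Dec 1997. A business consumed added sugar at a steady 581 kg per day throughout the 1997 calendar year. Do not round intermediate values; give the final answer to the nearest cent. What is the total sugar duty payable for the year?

1 Jan – 25 Sep 1997: 268 days × 581 kg/day = 155,708 kg at £0.23/kg → £35812.84
26 Sep – 31 Dec 1997: 97 days × 581 kg/day = 56,357 kg at £0.27/kg → £15216.39

£51029.23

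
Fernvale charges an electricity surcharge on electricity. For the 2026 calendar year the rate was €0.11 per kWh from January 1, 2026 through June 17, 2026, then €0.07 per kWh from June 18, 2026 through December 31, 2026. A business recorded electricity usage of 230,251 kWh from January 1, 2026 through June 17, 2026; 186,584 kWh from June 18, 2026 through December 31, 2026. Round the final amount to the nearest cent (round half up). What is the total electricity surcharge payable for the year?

January 1 – June 17, 2026: 230,251 kWh at €0.11/kWh → €25,327.61
June 18 – December 31, 2026: 186,584 kWh at €0.07/kWh → €13,060.88

€38,388.49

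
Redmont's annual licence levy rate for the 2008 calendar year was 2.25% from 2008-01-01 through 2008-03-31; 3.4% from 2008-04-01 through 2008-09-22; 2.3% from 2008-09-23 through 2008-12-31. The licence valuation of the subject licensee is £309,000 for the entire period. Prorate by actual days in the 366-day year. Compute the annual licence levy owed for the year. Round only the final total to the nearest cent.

2008-01-01 to 2008-03-31: 91 days at 2.25% → £309,000 × 2.25% × 91/366 = £1,728.6270
2008-04-01 to 2008-09-22: 175 days at 3.4% → £309,000 × 3.4% × 175/366 = £5,023.3607
2008-09-23 to 2008-12-31: 100 days at 2.3% → £309,000 × 2.3% × 100/366 = £1,941.8033
Total = £8,693.7910

£8,693.79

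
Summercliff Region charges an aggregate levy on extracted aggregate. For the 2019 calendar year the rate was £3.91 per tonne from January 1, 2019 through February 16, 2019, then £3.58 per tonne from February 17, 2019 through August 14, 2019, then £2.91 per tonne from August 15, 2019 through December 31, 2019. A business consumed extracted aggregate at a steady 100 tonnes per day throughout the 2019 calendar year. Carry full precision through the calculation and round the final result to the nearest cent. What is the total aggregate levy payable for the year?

£122,908.00

January 1 – February 16, 2019: 47 days × 100 tonnes/day = 4,700 tonnes at £3.91/tonne → £18,377.00
February 17 – August 14, 2019: 179 days × 100 tonnes/day = 17,900 tonnes at £3.58/tonne → £64,082.00
August 15 – December 31, 2019: 139 days × 100 tonnes/day = 13,900 tonnes at £2.91/tonne → £40,449.00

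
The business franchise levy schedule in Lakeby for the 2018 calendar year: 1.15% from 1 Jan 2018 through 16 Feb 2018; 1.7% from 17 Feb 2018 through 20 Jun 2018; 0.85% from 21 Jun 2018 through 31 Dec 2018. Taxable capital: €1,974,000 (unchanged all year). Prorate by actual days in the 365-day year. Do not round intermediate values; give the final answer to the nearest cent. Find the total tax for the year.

€23,241.82

1 Jan – 16 Feb 2018: 47 days at 1.15% → €1,974,000 × 1.15% × 47/365 = €2,923.1425
17 Feb – 20 Jun 2018: 124 days at 1.7% → €1,974,000 × 1.7% × 124/365 = €11,400.5260
21 Jun – 31 Dec 2018: 194 days at 0.85% → €1,974,000 × 0.85% × 194/365 = €8,918.1534
Total = €23,241.8219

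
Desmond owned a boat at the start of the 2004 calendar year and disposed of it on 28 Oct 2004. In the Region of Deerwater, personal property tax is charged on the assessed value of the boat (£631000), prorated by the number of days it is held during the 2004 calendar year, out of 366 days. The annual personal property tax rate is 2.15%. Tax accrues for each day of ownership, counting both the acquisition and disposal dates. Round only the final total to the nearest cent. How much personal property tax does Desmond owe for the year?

Days held (1 Jan – 28 Oct 2004): 302 out of 366
Tax = £631000 × 2.15% × 302/366 = £11194.2158

£11194.22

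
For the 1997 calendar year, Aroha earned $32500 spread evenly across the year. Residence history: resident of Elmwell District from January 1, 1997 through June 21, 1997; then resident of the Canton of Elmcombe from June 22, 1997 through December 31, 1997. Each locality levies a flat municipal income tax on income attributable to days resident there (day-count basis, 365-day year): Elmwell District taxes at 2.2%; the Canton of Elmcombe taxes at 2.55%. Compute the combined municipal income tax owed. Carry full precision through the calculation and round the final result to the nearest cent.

Elmwell District, January 1 – June 21, 1997: 172 days → $32500 × 2.2% × 172/365 = $336.9315
The Canton of Elmcombe, June 22 – December 31, 1997: 193 days → $32500 × 2.55% × 193/365 = $438.2158
Total = $775.1473

$775.15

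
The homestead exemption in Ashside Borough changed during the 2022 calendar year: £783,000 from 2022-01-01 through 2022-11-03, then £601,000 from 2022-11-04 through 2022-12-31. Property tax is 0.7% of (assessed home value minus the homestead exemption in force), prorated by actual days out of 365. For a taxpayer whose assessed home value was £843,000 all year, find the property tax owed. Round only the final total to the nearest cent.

£622.44

2022-01-01 to 2022-11-03: 307 days, exemption £783,000 → (£843,000 − £783,000) × 0.7% × 307/365 = £353.2603
2022-11-04 to 2022-12-31: 58 days, exemption £601,000 → (£843,000 − £601,000) × 0.7% × 58/365 = £269.1836
Total = £622.4438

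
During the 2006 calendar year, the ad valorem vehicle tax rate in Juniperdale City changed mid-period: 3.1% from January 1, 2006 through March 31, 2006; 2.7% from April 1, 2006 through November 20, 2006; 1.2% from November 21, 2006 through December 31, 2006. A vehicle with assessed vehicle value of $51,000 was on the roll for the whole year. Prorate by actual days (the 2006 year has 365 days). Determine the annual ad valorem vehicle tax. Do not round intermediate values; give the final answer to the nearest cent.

$1,341.37

January 1 – March 31, 2006: 90 days at 3.1% → $51,000 × 3.1% × 90/365 = $389.8356
April 1 – November 20, 2006: 234 days at 2.7% → $51,000 × 2.7% × 234/365 = $882.7890
November 21 – December 31, 2006: 41 days at 1.2% → $51,000 × 1.2% × 41/365 = $68.7452
Total = $1,341.3699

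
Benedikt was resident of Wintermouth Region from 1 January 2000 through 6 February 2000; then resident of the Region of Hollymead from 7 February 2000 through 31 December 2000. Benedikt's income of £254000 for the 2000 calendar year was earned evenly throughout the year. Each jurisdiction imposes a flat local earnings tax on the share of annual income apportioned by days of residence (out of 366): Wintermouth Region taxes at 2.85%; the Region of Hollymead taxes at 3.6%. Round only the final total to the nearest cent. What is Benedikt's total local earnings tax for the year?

Wintermouth Region, 1 January – 6 February 2000: 37 days → £254000 × 2.85% × 37/366 = £731.8115
The Region of Hollymead, 7 February – 31 December 2000: 329 days → £254000 × 3.6% × 329/366 = £8219.6066
Total = £8951.4180

£8951.42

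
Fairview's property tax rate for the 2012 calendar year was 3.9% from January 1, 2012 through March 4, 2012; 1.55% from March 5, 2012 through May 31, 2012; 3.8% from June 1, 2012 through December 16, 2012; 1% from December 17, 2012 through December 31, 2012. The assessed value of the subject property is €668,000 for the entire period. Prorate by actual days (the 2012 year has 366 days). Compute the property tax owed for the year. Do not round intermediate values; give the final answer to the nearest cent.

€21,120.48

January 1 – March 4, 2012: 64 days at 3.9% → €668,000 × 3.9% × 64/366 = €4,555.5410
March 5 – May 31, 2012: 88 days at 1.55% → €668,000 × 1.55% × 88/366 = €2,489.4863
June 1 – December 16, 2012: 199 days at 3.8% → €668,000 × 3.8% × 199/366 = €13,801.6831
December 17 – December 31, 2012: 15 days at 1% → €668,000 × 1% × 15/366 = €273.7705
Total = €21,120.4809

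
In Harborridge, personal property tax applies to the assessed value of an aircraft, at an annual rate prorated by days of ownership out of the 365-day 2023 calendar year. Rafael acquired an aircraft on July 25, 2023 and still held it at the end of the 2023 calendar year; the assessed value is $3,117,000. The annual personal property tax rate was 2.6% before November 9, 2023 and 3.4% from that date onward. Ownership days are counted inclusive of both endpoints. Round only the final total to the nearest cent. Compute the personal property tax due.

$39,146.10

July 25 – November 8, 2023: 107 days at 2.6% → $3,117,000 × 2.6% × 107/365 = $23,757.5178
November 9 – December 31, 2023: 53 days at 3.4% → $3,117,000 × 3.4% × 53/365 = $15,388.5863
Total = $39,146.1041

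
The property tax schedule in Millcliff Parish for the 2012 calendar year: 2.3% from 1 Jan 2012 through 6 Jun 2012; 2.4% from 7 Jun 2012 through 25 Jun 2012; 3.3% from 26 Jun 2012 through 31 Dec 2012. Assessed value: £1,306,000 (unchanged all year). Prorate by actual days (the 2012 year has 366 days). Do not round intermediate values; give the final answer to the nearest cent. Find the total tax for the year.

1 Jan – 6 Jun 2012: 158 days at 2.3% → £1,306,000 × 2.3% × 158/366 = £12,967.2240
7 Jun – 25 Jun 2012: 19 days at 2.4% → £1,306,000 × 2.4% × 19/366 = £1,627.1475
26 Jun – 31 Dec 2012: 189 days at 3.3% → £1,306,000 × 3.3% × 189/366 = £22,255.5246
Total = £36,849.8962

£36,849.90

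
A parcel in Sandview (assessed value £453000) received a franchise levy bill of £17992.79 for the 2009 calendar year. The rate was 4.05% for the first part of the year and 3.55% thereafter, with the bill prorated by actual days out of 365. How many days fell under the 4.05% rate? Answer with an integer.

308 days

Let d = days at the first rate; then 365 − d days at the second rate.
£453000 × [4.05%·d + 3.55%·(365−d)] / 365 = £17992.79
Solving gives d = 308, so the new rate took effect on 5 Nov 2009.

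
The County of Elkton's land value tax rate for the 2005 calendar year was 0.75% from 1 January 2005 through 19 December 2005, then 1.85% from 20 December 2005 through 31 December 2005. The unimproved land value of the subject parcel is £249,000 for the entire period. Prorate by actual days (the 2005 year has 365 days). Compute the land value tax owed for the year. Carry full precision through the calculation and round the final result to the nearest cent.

£1,957.55

1 January – 19 December 2005: 353 days at 0.75% → £249,000 × 0.75% × 353/365 = £1,806.1027
20 December – 31 December 2005: 12 days at 1.85% → £249,000 × 1.85% × 12/365 = £151.4466
Total = £1,957.5493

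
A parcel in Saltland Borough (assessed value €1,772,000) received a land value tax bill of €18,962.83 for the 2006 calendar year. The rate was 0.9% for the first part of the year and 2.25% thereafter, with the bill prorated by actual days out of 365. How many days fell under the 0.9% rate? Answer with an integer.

Let d = days at the first rate; then 365 − d days at the second rate.
€1,772,000 × [0.9%·d + 2.25%·(365−d)] / 365 = €18,962.83
Solving gives d = 319, so the new rate took effect on November 16, 2006.

319 days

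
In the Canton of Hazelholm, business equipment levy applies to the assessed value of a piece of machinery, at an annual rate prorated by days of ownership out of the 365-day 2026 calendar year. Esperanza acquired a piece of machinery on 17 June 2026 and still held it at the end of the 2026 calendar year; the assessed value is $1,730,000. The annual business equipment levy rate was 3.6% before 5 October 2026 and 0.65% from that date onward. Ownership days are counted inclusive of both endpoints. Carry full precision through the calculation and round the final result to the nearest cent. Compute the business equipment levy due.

$21,480.44

17 June – 4 October 2026: 110 days at 3.6% → $1,730,000 × 3.6% × 110/365 = $18,769.3151
5 October – 31 December 2026: 88 days at 0.65% → $1,730,000 × 0.65% × 88/365 = $2,711.1233
Total = $21,480.4384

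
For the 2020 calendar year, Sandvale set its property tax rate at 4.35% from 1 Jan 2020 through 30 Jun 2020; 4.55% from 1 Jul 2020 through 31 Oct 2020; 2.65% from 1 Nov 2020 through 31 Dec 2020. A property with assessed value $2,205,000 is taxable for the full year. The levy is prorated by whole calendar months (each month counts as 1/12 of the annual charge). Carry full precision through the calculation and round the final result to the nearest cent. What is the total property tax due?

1 Jan – 30 Jun 2020: 6 months at 4.35% → $2,205,000 × 4.35% × 6/12 = $47,958.7500
1 Jul – 31 Oct 2020: 4 months at 4.55% → $2,205,000 × 4.55% × 4/12 = $33,442.5000
1 Nov – 31 Dec 2020: 2 months at 2.65% → $2,205,000 × 2.65% × 2/12 = $9,738.7500
Total = $91,140.0000

$91,140.00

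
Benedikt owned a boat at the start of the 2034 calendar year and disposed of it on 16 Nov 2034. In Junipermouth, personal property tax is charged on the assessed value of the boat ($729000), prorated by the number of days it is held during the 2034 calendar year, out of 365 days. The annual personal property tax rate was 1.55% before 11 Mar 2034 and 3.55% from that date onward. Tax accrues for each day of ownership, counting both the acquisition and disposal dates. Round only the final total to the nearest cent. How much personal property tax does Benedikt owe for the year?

1 Jan – 10 Mar 2034: 69 days at 1.55% → $729000 × 1.55% × 69/365 = $2136.0699
11 Mar – 16 Nov 2034: 251 days at 3.55% → $729000 × 3.55% × 251/365 = $17796.5877
Total = $19932.6575

$19932.66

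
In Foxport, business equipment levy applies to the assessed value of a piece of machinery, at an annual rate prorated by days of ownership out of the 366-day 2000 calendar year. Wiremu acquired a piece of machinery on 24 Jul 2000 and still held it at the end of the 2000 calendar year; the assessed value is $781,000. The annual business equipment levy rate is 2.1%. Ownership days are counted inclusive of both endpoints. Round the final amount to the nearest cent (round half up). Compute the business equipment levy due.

$7,214.65

Days held (24 Jul – 31 Dec 2000): 161 out of 366
Tax = $781,000 × 2.1% × 161/366 = $7,214.6475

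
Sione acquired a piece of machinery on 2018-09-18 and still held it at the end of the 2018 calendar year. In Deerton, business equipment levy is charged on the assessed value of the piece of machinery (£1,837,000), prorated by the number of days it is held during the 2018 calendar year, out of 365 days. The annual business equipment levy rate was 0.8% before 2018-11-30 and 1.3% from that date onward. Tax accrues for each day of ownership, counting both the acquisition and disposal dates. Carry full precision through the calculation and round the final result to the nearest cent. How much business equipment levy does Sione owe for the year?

£5,032.88

2018-09-18 to 2018-11-29: 73 days at 0.8% → £1,837,000 × 0.8% × 73/365 = £2,939.2000
2018-11-30 to 2018-12-31: 32 days at 1.3% → £1,837,000 × 1.3% × 32/365 = £2,093.6767
Total = £5,032.8767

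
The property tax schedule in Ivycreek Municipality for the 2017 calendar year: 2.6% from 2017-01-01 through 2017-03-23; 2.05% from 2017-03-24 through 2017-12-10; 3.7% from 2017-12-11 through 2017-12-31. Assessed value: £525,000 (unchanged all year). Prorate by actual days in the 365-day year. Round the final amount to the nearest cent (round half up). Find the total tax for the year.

2017-01-01 to 2017-03-23: 82 days at 2.6% → £525,000 × 2.6% × 82/365 = £3,066.5753
2017-03-24 to 2017-12-10: 262 days at 2.05% → £525,000 × 2.05% × 262/365 = £7,725.4110
2017-12-11 to 2017-12-31: 21 days at 3.7% → £525,000 × 3.7% × 21/365 = £1,117.6027
Total = £11,909.5890

£11,909.59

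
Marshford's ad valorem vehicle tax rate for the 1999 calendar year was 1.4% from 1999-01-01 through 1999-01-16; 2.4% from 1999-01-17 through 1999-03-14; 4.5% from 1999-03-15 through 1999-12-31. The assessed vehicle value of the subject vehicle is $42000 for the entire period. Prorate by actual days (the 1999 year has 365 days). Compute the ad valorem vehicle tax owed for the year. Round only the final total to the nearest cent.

1999-01-01 to 1999-01-16: 16 days at 1.4% → $42000 × 1.4% × 16/365 = $25.7753
1999-01-17 to 1999-03-14: 57 days at 2.4% → $42000 × 2.4% × 57/365 = $157.4137
1999-03-15 to 1999-12-31: 292 days at 4.5% → $42000 × 4.5% × 292/365 = $1512.0000
Total = $1695.1890

$1695.19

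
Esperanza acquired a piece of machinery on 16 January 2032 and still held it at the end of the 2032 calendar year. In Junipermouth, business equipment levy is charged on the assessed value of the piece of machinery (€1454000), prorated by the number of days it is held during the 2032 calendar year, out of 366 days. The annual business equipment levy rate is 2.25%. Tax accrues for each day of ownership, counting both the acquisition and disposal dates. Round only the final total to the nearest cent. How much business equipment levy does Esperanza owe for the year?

Days held (16 January – 31 December 2032): 351 out of 366
Tax = €1454000 × 2.25% × 351/366 = €31374.2213

€31374.22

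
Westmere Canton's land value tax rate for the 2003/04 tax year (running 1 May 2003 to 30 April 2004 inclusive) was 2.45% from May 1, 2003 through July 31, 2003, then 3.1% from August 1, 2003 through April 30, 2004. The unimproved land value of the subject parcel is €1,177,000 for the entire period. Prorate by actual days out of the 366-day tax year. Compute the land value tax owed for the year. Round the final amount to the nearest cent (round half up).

May 1 – July 31, 2003: 92 days at 2.45% → €1,177,000 × 2.45% × 92/366 = €7,248.5191
August 1, 2003 – April 30, 2004: 274 days at 3.1% → €1,177,000 × 3.1% × 274/366 = €27,315.4044
Total = €34,563.9235

€34,563.92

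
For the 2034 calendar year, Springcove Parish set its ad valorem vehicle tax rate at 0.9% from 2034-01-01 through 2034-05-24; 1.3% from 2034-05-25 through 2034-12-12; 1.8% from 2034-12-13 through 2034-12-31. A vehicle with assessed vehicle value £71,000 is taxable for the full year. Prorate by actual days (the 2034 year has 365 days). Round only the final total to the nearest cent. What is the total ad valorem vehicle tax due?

£829.44

2034-01-01 to 2034-05-24: 144 days at 0.9% → £71,000 × 0.9% × 144/365 = £252.0986
2034-05-25 to 2034-12-12: 202 days at 1.3% → £71,000 × 1.3% × 202/365 = £510.8110
2034-12-13 to 2034-12-31: 19 days at 1.8% → £71,000 × 1.8% × 19/365 = £66.5260
Total = £829.4356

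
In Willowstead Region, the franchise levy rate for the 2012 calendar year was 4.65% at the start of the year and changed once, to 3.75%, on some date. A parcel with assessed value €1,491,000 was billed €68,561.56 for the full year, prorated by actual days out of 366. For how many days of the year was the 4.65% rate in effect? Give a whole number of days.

345 days

Let d = days at the first rate; then 366 − d days at the second rate.
€1,491,000 × [4.65%·d + 3.75%·(366−d)] / 366 = €68,561.56
Solving gives d = 345, so the new rate took effect on 11 December 2012.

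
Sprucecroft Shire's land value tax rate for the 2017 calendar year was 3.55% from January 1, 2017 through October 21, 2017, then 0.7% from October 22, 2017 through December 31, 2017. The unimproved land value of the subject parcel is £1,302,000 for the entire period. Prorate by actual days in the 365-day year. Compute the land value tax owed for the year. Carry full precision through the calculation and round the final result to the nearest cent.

£39,002.93

January 1 – October 21, 2017: 294 days at 3.55% → £1,302,000 × 3.55% × 294/365 = £37,230.0658
October 22 – December 31, 2017: 71 days at 0.7% → £1,302,000 × 0.7% × 71/365 = £1,772.8603
Total = £39,002.9260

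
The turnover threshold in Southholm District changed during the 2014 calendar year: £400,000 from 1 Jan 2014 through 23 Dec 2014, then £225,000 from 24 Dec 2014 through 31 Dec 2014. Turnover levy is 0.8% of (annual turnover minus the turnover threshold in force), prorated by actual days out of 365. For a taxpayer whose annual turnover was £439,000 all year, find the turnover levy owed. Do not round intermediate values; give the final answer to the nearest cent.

£342.68

1 Jan – 23 Dec 2014: 357 days, exemption £400,000 → (£439,000 − £400,000) × 0.8% × 357/365 = £305.1616
24 Dec – 31 Dec 2014: 8 days, exemption £225,000 → (£439,000 − £225,000) × 0.8% × 8/365 = £37.5233
Total = £342.6849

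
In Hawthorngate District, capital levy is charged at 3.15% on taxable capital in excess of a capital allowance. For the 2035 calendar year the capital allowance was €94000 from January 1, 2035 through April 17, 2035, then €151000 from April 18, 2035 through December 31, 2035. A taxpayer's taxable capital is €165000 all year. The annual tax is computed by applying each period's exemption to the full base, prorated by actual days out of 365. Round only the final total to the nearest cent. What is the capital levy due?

€967.35

January 1 – April 17, 2035: 107 days, exemption €94000 → (€165000 − €94000) × 3.15% × 107/365 = €655.6315
April 18 – December 31, 2035: 258 days, exemption €151000 → (€165000 − €151000) × 3.15% × 258/365 = €311.7205
Total = €967.3521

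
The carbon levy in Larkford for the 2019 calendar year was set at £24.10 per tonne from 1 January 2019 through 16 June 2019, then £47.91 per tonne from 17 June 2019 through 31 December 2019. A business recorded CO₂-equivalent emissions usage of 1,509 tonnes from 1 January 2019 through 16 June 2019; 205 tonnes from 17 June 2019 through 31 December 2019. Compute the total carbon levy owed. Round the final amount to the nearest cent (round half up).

1 January – 16 June 2019: 1,509 tonnes at £24.10/tonne → £36366.90
17 June – 31 December 2019: 205 tonnes at £47.91/tonne → £9821.55

£46188.45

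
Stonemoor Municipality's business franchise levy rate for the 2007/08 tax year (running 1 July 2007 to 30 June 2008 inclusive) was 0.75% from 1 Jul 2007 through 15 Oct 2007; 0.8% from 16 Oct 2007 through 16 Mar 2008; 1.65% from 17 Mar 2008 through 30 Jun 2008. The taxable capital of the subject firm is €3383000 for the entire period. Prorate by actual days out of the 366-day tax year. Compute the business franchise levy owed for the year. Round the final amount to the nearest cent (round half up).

1 Jul – 15 Oct 2007: 107 days at 0.75% → €3383000 × 0.75% × 107/366 = €7417.6434
16 Oct 2007 – 16 Mar 2008: 153 days at 0.8% → €3383000 × 0.8% × 153/366 = €11313.6393
17 Mar – 30 Jun 2008: 106 days at 1.65% → €3383000 × 1.65% × 106/366 = €16166.3033
Total = €34897.5861

€34897.59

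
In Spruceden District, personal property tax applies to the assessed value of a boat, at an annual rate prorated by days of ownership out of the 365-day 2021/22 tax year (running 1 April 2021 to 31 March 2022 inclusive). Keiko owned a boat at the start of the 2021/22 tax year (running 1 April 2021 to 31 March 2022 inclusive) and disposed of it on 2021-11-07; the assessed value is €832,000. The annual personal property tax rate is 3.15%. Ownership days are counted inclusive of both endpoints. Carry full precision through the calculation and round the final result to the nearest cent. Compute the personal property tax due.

Days held (2021-04-01 to 2021-11-07): 221 out of 365
Tax = €832,000 × 3.15% × 221/365 = €15,868.4055

€15,868.41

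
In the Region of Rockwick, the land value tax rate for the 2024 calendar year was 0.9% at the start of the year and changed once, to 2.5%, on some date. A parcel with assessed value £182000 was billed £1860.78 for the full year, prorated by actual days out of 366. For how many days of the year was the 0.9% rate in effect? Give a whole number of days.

338 days

Let d = days at the first rate; then 366 − d days at the second rate.
£182000 × [0.9%·d + 2.5%·(366−d)] / 366 = £1860.78
Solving gives d = 338, so the new rate took effect on December 4, 2024.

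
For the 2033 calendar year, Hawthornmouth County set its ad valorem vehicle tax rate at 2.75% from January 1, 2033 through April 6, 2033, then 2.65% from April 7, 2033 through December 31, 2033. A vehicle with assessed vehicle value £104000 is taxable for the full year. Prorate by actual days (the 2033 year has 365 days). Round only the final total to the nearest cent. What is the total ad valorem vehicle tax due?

£2783.35

January 1 – April 6, 2033: 96 days at 2.75% → £104000 × 2.75% × 96/365 = £752.2192
April 7 – December 31, 2033: 269 days at 2.65% → £104000 × 2.65% × 269/365 = £2031.1342
Total = £2783.3534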